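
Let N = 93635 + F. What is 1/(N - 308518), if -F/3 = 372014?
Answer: -1/1330925 ≈ -7.5136e-7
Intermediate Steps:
F = -1116042 (F = -3*372014 = -1116042)
N = -1022407 (N = 93635 - 1116042 = -1022407)
1/(N - 308518) = 1/(-1022407 - 308518) = 1/(-1330925) = -1/1330925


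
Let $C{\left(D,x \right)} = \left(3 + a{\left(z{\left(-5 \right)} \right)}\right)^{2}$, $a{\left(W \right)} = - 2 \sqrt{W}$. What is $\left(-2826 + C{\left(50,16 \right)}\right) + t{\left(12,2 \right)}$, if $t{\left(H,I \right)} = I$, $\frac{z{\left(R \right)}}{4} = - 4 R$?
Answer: $-2495 - 48 \sqrt{5} \approx -2602.3$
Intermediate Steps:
$z{\left(R \right)} = - 16 R$ ($z{\left(R \right)} = 4 \left(- 4 R\right) = - 16 R$)
$C{\left(D,x \right)} = \left(3 - 8 \sqrt{5}\right)^{2}$ ($C{\left(D,x \right)} = \left(3 - 2 \sqrt{\left(-16\right) \left(-5\right)}\right)^{2} = \left(3 - 2 \sqrt{80}\right)^{2} = \left(3 - 2 \cdot 4 \sqrt{5}\right)^{2} = \left(3 - 8 \sqrt{5}\right)^{2}$)
$\left(-2826 + C{\left(50,16 \right)}\right) + t{\left(12,2 \right)} = \left(-2826 + \left(329 - 48 \sqrt{5}\right)\right) + 2 = \left(-2497 - 48 \sqrt{5}\right) + 2 = -2495 - 48 \sqrt{5}$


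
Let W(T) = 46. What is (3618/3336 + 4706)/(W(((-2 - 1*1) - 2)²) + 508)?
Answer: 2617139/308024 ≈ 8.4965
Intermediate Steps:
(3618/3336 + 4706)/(W(((-2 - 1*1) - 2)²) + 508) = (3618/3336 + 4706)/(46 + 508) = (3618*(1/3336) + 4706)/554 = (603/556 + 4706)*(1/554) = (2617139/556)*(1/554) = 2617139/308024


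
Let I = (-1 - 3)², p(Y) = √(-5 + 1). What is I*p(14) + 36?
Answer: 36 + 32*I ≈ 36.0 + 32.0*I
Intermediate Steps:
p(Y) = 2*I (p(Y) = √(-4) = 2*I)
I = 16 (I = (-4)² = 16)
I*p(14) + 36 = 16*(2*I) + 36 = 32*I + 36 = 36 + 32*I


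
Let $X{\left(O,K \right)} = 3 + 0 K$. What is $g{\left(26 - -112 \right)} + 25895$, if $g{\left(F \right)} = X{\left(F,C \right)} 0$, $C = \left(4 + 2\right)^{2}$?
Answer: $25895$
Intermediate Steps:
$C = 36$ ($C = 6^{2} = 36$)
$X{\left(O,K \right)} = 3$ ($X{\left(O,K \right)} = 3 + 0 = 3$)
$g{\left(F \right)} = 0$ ($g{\left(F \right)} = 3 \cdot 0 = 0$)
$g{\left(26 - -112 \right)} + 25895 = 0 + 25895 = 25895$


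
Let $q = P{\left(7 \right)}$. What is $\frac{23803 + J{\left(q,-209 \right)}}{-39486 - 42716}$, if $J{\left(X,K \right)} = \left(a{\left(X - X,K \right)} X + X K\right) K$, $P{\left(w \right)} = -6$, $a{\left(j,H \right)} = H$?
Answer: $\frac{500369}{82202} \approx 6.0871$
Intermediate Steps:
$q = -6$
$J{\left(X,K \right)} = 2 X K^{2}$ ($J{\left(X,K \right)} = \left(K X + X K\right) K = \left(K X + K X\right) K = 2 K X K = 2 X K^{2}$)
$\frac{23803 + J{\left(q,-209 \right)}}{-39486 - 42716} = \frac{23803 + 2 \left(-6\right) \left(-209\right)^{2}}{-39486 - 42716} = \frac{23803 + 2 \left(-6\right) 43681}{-82202} = \left(23803 - 524172\right) \left(- \frac{1}{82202}\right) = \left(-500369\right) \left(- \frac{1}{82202}\right) = \frac{500369}{82202}$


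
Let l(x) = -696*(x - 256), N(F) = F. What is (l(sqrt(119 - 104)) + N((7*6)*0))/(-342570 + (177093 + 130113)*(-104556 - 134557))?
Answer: -1856/765180113 + 29*sqrt(15)/3060720452 ≈ -2.3889e-6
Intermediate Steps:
l(x) = 178176 - 696*x (l(x) = -696*(-256 + x) = 178176 - 696*x)
(l(sqrt(119 - 104)) + N((7*6)*0))/(-342570 + (177093 + 130113)*(-104556 - 134557)) = ((178176 - 696*sqrt(119 - 104)) + (7*6)*0)/(-342570 + (177093 + 130113)*(-104556 - 134557)) = ((178176 - 696*sqrt(15)) + 42*0)/(-342570 + 307206*(-239113)) = ((178176 - 696*sqrt(15)) + 0)/(-342570 - 73456948278) = (178176 - 696*sqrt(15))/(-73457290848) = (178176 - 696*sqrt(15))*(-1/73457290848) = -1856/765180113 + 29*sqrt(15)/3060720452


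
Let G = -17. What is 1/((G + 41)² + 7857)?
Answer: 1/8433 ≈ 0.00011858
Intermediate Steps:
1/((G + 41)² + 7857) = 1/((-17 + 41)² + 7857) = 1/(24² + 7857) = 1/(576 + 7857) = 1/8433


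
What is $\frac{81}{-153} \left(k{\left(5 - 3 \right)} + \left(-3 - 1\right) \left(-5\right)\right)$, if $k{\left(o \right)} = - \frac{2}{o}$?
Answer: $- \frac{171}{17} \approx -10.059$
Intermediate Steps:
$\frac{81}{-153} \left(k{\left(5 - 3 \right)} + \left(-3 - 1\right) \left(-5\right)\right) = \frac{81}{-153} \left(- \frac{2}{5 - 3} + \left(-3 - 1\right) \left(-5\right)\right) = 81 \left(- \frac{1}{153}\right) \left(- \frac{2}{5 - 3} - -20\right) = - \frac{9 \left(- \frac{2}{2} + 20\right)}{17} = - \frac{9 \left(\left(-2\right) \frac{1}{2} + 20\right)}{17} = - \frac{9 \left(-1 + 20\right)}{17} = \left(- \frac{9}{17}\right) 19 = - \frac{171}{17}$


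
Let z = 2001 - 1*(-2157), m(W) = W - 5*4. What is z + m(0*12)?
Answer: 4138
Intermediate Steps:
m(W) = -20 + W (m(W) = W - 20 = -20 + W)
z = 4158 (z = 2001 + 2157 = 4158)
z + m(0*12) = 4158 + (-20 + 0*12) = 4158 + (-20 + 0) = 4158 - 20 = 4138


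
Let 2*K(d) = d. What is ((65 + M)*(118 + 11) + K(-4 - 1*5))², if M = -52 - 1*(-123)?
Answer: 1230536241/4 ≈ 3.0763e+8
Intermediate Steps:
K(d) = d/2
M = 71 (M = -52 + 123 = 71)
((65 + M)*(118 + 11) + K(-4 - 1*5))² = ((65 + 71)*(118 + 11) + (-4 - 1*5)/2)² = (136*129 + (-4 - 5)/2)² = (17544 + (½)*(-9))² = (17544 - 9/2)² = (35079/2)² = 1230536241/4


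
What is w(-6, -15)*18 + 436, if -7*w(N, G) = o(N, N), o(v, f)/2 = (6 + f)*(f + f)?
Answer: 436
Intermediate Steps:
o(v, f) = 4*f*(6 + f) (o(v, f) = 2*((6 + f)*(f + f)) = 2*((6 + f)*(2*f)) = 2*(2*f*(6 + f)) = 4*f*(6 + f))
w(N, G) = -4*N*(6 + N)/7
w(-6, -15)*18 + 436 = -4/7*(-6)*(6 - 6)*18 + 436 = -4/7*(-6)*0*18 + 436 = 0*18 + 436 = 0 + 436 = 436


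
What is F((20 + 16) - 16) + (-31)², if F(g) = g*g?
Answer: 1361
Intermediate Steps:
F(g) = g²
F((20 + 16) - 16) + (-31)² = ((20 + 16) - 16)² + (-31)² = (36 - 16)² + 961 = 20² + 961 = 400 + 961 = 1361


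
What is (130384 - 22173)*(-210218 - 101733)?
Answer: -33756529661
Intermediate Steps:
(130384 - 22173)*(-210218 - 101733) = 108211*(-311951) = -33756529661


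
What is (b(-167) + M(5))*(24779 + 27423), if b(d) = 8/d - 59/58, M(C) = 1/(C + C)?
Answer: -1220012942/24215 ≈ -50383.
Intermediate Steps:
M(C) = 1/(2*C)
b(d) = -59/58 + 8/d (b(d) = 8/d - 59*1/58 = 8/d - 59/58 = -59/58 + 8/d)
(b(-167) + M(5))*(24779 + 27423) = ((-59/58 + 8/(-167)) + (1/2)/5)*(24779 + 27423) = ((-59/58 + 8*(-1/167)) + (1/2)*(1/5))*52202 = ((-59/58 - 8/167) + 1/10)*52202 = (-10317/9686 + 1/10)*52202 = -23371/24215*52202 = -1220012942/24215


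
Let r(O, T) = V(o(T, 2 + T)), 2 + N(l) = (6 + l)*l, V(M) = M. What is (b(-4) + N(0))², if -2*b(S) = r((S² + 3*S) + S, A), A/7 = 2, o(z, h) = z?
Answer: 81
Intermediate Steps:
A = 14 (A = 7*2 = 14)
N(l) = -2 + l*(6 + l) (N(l) = -2 + (6 + l)*l = -2 + l*(6 + l))
r(O, T) = T
b(S) = -7 (b(S) = -½*14 = -7)
(b(-4) + N(0))² = (-7 + (-2 + 0² + 6*0))² = (-7 + (-2 + 0 + 0))² = (-7 - 2)² = (-9)² = 81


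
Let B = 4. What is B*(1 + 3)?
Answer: 16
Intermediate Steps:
B*(1 + 3) = 4*(1 + 3) = 4*4 = 16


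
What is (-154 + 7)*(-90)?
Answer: 13230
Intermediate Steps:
(-154 + 7)*(-90) = -147*(-90) = 13230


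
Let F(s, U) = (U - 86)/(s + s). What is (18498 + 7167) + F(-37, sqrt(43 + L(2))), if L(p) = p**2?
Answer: 949648/37 - sqrt(47)/74 ≈ 25666.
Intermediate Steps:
F(s, U) = (-86 + U)/(2*s) (F(s, U) = (-86 + U)/((2*s)) = (-86 + U)*(1/(2*s)) = (-86 + U)/(2*s))
(18498 + 7167) + F(-37, sqrt(43 + L(2))) = (18498 + 7167) + (1/2)*(-86 + sqrt(43 + 2**2))/(-37) = 25665 + (1/2)*(-1/37)*(-86 + sqrt(43 + 4)) = 25665 + (1/2)*(-1/37)*(-86 + sqrt(47)) = 25665 + (43/37 - sqrt(47)/74) = 949648/37 - sqrt(47)/74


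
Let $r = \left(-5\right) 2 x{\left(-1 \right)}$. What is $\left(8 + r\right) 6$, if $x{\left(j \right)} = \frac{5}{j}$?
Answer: $348$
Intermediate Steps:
$r = 50$ ($r = \left(-5\right) 2 \frac{5}{-1} = - 10 \cdot 5 \left(-1\right) = \left(-10\right) \left(-5\right) = 50$)
$\left(8 + r\right) 6 = \left(8 + 50\right) 6 = 58 \cdot 6 = 348$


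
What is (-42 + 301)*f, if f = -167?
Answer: -43253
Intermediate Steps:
(-42 + 301)*f = (-42 + 301)*(-167) = 259*(-167) = -43253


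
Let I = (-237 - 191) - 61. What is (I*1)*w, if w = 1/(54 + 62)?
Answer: -489/116 ≈ -4.2155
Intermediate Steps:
I = -489 (I = -428 - 61 = -489)
w = 1/116 ≈ 0.0086207
(I*1)*w = -489*1*(1/116) = -489*1/116 = -489/116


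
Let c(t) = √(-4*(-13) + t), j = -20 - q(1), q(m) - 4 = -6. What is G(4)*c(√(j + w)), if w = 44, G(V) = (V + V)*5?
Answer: 40*√(52 + √26) ≈ 302.26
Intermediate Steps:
q(m) = -2 (q(m) = 4 - 6 = -2)
G(V) = 10*V (G(V) = (2*V)*5 = 10*V)
j = -18 (j = -20 - 1*(-2) = -20 + 2 = -18)
c(t) = √(52 + t)
G(4)*c(√(j + w)) = (10*4)*√(52 + √(-18 + 44)) = 40*√(52 + √26)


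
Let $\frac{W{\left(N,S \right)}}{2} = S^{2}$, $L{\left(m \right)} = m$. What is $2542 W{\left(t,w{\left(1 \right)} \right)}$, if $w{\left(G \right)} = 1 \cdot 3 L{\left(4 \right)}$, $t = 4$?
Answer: $732096$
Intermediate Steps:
$w{\left(G \right)} = 12$ ($w{\left(G \right)} = 1 \cdot 3 \cdot 4 = 3 \cdot 4 = 12$)
$W{\left(N,S \right)} = 2 S^{2}$
$2542 W{\left(t,w{\left(1 \right)} \right)} = 2542 \cdot 2 \cdot 12^{2} = 2542 \cdot 2 \cdot 144 = 2542 \cdot 288 = 732096$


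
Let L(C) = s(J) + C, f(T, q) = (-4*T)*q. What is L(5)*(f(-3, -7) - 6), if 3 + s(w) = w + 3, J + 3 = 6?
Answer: -720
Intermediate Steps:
J = 3 (J = -3 + 6 = 3)
s(w) = w (s(w) = -3 + (w + 3) = -3 + (3 + w) = w)
f(T, q) = -4*T*q
L(C) = 3 + C
L(5)*(f(-3, -7) - 6) = (3 + 5)*(-4*(-3)*(-7) - 6) = 8*(-84 - 6) = 8*(-90) = -720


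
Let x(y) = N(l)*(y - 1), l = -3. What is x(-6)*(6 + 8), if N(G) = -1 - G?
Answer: -196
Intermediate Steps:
x(y) = -2 + 2*y (x(y) = (-1 - 1*(-3))*(y - 1) = (-1 + 3)*(-1 + y) = 2*(-1 + y) = -2 + 2*y)
x(-6)*(6 + 8) = (-2 + 2*(-6))*(6 + 8) = (-2 - 12)*14 = -14*14 = -196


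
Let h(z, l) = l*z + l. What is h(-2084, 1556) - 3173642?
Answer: -6414790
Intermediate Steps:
h(z, l) = l + l*z
h(-2084, 1556) - 3173642 = 1556*(1 - 2084) - 3173642 = 1556*(-2083) - 3173642 = -3241148 - 3173642 = -6414790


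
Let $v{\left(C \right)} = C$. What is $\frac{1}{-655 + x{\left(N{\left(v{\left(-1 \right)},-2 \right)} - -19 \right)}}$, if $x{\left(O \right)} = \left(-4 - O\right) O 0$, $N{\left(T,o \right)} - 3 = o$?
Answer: $- \frac{1}{655} \approx -0.0015267$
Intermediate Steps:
$N{\left(T,o \right)} = 3 + o$
$x{\left(O \right)} = 0$ ($x{\left(O \right)} = O \left(-4 - O\right) 0 = 0$)
$\frac{1}{-655 + x{\left(N{\left(v{\left(-1 \right)},-2 \right)} - -19 \right)}} = \frac{1}{-655 + 0} = \frac{1}{-655} = - \frac{1}{655}$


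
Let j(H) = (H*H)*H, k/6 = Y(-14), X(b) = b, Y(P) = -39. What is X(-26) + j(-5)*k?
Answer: 29224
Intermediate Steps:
k = -234 (k = 6*(-39) = -234)
j(H) = H³ (j(H) = H²*H = H³)
X(-26) + j(-5)*k = -26 + (-5)³*(-234) = -26 - 125*(-234) = -26 + 29250 = 29224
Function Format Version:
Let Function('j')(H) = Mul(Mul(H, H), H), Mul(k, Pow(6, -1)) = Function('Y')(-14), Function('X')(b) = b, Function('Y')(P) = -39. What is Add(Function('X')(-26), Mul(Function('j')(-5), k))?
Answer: 29224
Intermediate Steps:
k = -234 (k = Mul(6, -39) = -234)
Function('j')(H) = Pow(H, 3) (Function('j')(H) = Mul(Pow(H, 2), H) = Pow(H, 3))
Add(Function('X')(-26), Mul(Function('j')(-5), k)) = Add(-26, Mul(Pow(-5, 3), -234)) = Add(-26, Mul(-125, -234)) = Add(-26, 29250) = 29224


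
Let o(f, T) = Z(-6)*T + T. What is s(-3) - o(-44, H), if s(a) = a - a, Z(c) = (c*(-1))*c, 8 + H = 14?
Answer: 210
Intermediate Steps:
H = 6 (H = -8 + 14 = 6)
Z(c) = -c² (Z(c) = (-c)*c = -c²)
o(f, T) = -35*T (o(f, T) = (-1*(-6)²)*T + T = (-1*36)*T + T = -36*T + T = -35*T)
s(a) = 0
s(-3) - o(-44, H) = 0 - (-35)*6 = 0 - 1*(-210) = 0 + 210 = 210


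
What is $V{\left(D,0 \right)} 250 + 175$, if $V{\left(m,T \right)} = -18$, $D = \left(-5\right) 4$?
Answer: $-4325$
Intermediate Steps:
$D = -20$
$V{\left(D,0 \right)} 250 + 175 = \left(-18\right) 250 + 175 = -4500 + 175 = -4325$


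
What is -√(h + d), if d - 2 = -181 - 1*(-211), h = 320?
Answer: -4*√22 ≈ -18.762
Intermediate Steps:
d = 32 (d = 2 + (-181 - 1*(-211)) = 2 + (-181 + 211) = 2 + 30 = 32)
-√(h + d) = -√(320 + 32) = -√352 = -4*√22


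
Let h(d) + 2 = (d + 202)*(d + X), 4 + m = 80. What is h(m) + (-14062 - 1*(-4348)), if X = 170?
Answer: 58672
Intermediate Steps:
m = 76 (m = -4 + 80 = 76)
h(d) = -2 + (170 + d)*(202 + d) (h(d) = -2 + (d + 202)*(d + 170) = -2 + (202 + d)*(170 + d) = -2 + (170 + d)*(202 + d))
h(m) + (-14062 - 1*(-4348)) = (34338 + 76**2 + 372*76) + (-14062 - 1*(-4348)) = (34338 + 5776 + 28272) + (-14062 + 4348) = 68386 - 9714 = 58672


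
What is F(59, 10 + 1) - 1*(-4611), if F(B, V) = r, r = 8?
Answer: 4619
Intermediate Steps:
F(B, V) = 8
F(59, 10 + 1) - 1*(-4611) = 8 - 1*(-4611) = 8 + 4611 = 4619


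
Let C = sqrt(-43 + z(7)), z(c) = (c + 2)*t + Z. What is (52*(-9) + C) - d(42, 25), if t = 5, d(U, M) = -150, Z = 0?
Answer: -318 + sqrt(2) ≈ -316.59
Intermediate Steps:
z(c) = 10 + 5*c (z(c) = (c + 2)*5 + 0 = (2 + c)*5 + 0 = (10 + 5*c) + 0 = 10 + 5*c)
C = sqrt(2) (C = sqrt(-43 + (10 + 5*7)) = sqrt(-43 + (10 + 35)) = sqrt(-43 + 45) = sqrt(2) ≈ 1.4142)
(52*(-9) + C) - d(42, 25) = (52*(-9) + sqrt(2)) - 1*(-150) = (-468 + sqrt(2)) + 150 = -318 + sqrt(2)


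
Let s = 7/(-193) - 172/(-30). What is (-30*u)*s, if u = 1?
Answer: -32986/193 ≈ -170.91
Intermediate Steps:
s = 16493/2895 (s = 7*(-1/193) - 172*(-1/30) = -7/193 + 86/15 = 16493/2895 ≈ 5.6971)
(-30*u)*s = -30*1*(16493/2895) = -30*16493/2895 = -32986/193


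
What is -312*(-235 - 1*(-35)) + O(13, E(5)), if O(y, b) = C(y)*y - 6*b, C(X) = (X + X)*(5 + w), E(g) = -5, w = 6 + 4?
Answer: 67500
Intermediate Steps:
w = 10
C(X) = 30*X (C(X) = (X + X)*(5 + 10) = (2*X)*15 = 30*X)
O(y, b) = -6*b + 30*y**2 (O(y, b) = (30*y)*y - 6*b = 30*y**2 - 6*b = -6*b + 30*y**2)
-312*(-235 - 1*(-35)) + O(13, E(5)) = -312*(-235 - 1*(-35)) + (-6*(-5) + 30*13**2) = -312*(-235 + 35) + (30 + 30*169) = -312*(-200) + (30 + 5070) = 62400 + 5100 = 67500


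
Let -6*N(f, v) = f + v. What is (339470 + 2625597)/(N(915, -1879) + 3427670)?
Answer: 8895201/10283492 ≈ 0.86500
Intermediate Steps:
N(f, v) = -f/6 - v/6 (N(f, v) = -(f + v)/6 = -f/6 - v/6)
(339470 + 2625597)/(N(915, -1879) + 3427670) = (339470 + 2625597)/((-⅙*915 - ⅙*(-1879)) + 3427670) = 2965067/((-305/2 + 1879/6) + 3427670) = 2965067/(482/3 + 3427670) = 2965067/(10283492/3) = 2965067*(3/10283492) = 8895201/10283492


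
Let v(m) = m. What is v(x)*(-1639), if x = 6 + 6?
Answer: -19668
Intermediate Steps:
x = 12
v(x)*(-1639) = 12*(-1639) = -19668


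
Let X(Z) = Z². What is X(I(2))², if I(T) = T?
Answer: 16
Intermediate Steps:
X(I(2))² = (2²)² = 4² = 16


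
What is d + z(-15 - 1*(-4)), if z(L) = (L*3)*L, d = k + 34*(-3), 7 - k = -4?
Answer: 272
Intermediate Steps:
k = 11 (k = 7 - 1*(-4) = 7 + 4 = 11)
d = -91 (d = 11 + 34*(-3) = 11 - 102 = -91)
z(L) = 3*L² (z(L) = (3*L)*L = 3*L²)
d + z(-15 - 1*(-4)) = -91 + 3*(-15 - 1*(-4))² = -91 + 3*(-15 + 4)² = -91 + 3*(-11)² = -91 + 3*121 = -91 + 363 = 272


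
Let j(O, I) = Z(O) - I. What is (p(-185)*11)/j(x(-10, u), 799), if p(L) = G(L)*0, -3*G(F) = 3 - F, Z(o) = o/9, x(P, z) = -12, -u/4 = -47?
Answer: 0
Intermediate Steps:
u = 188 (u = -4*(-47) = 188)
Z(o) = o/9 (Z(o) = o*(⅑) = o/9)
j(O, I) = -I + O/9 (j(O, I) = O/9 - I = -I + O/9)
G(F) = -1 + F/3 (G(F) = -(3 - F)/3 = -1 + F/3)
p(L) = 0 (p(L) = (-1 + L/3)*0 = 0)
(p(-185)*11)/j(x(-10, u), 799) = (0*11)/(-1*799 + (⅑)*(-12)) = 0/(-799 - 4/3) = 0/(-2401/3) = 0*(-3/2401) = 0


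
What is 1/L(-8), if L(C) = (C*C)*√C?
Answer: -I*√2/256 ≈ -0.0055243*I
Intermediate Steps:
L(C) = C^(5/2) (L(C) = C²*√C = C^(5/2))
1/L(-8) = 1/((-8)^(5/2)) = 1/(128*I*√2) = -I*√2/256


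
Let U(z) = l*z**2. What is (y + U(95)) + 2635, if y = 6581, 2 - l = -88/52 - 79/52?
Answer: 2925007/52 ≈ 56250.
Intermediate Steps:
l = 271/52 (l = 2 - (-88/52 - 79/52) = 2 - (-88*1/52 - 79*1/52) = 2 - (-22/13 - 79/52) = 2 - 1*(-167/52) = 2 + 167/52 = 271/52 ≈ 5.2115)
U(z) = 271*z**2/52
(y + U(95)) + 2635 = (6581 + (271/52)*95**2) + 2635 = (6581 + (271/52)*9025) + 2635 = (6581 + 2445775/52) + 2635 = 2787987/52 + 2635 = 2925007/52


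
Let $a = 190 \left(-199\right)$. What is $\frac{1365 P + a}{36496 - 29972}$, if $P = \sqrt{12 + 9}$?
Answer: $- \frac{18905}{3262} + \frac{195 \sqrt{21}}{932} \approx -4.8367$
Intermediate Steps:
$a = -37810$
$P = \sqrt{21} \approx 4.5826$
$\frac{1365 P + a}{36496 - 29972} = \frac{1365 \sqrt{21} - 37810}{36496 - 29972} = \frac{-37810 + 1365 \sqrt{21}}{6524} = \left(-37810 + 1365 \sqrt{21}\right) \frac{1}{6524} = - \frac{18905}{3262} + \frac{195 \sqrt{21}}{932}$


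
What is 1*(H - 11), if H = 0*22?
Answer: -11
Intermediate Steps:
H = 0
1*(H - 11) = 1*(0 - 11) = 1*(-11) = -11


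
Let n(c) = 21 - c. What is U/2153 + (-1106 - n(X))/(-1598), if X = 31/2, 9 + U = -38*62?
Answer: -2772421/6880988 ≈ -0.40291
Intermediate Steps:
U = -2365 (U = -9 - 38*62 = -9 - 2356 = -2365)
X = 31/2 (X = 31*(½) = 31/2 ≈ 15.500)
U/2153 + (-1106 - n(X))/(-1598) = -2365/2153 + (-1106 - (21 - 1*31/2))/(-1598) = -2365*1/2153 + (-1106 - (21 - 31/2))*(-1/1598) = -2365/2153 + (-1106 - 1*11/2)*(-1/1598) = -2365/2153 + (-1106 - 11/2)*(-1/1598) = -2365/2153 - 2223/2*(-1/1598) = -2365/2153 + 2223/3196 = -2772421/6880988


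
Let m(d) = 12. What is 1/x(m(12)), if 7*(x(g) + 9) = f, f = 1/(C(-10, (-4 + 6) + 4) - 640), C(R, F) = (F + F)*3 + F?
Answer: -4186/37675 ≈ -0.11111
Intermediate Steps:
C(R, F) = 7*F (C(R, F) = (2*F)*3 + F = 6*F + F = 7*F)
f = -1/598 (f = 1/(7*((-4 + 6) + 4) - 640) = 1/(7*(2 + 4) - 640) = 1/(7*6 - 640) = 1/(42 - 640) = 1/(-598) = -1/598 ≈ -0.0016722)
x(g) = -37675/4186 (x(g) = -9 + (1/7)*(-1/598) = -9 - 1/4186 = -37675/4186)
1/x(m(12)) = 1/(-37675/4186) = -4186/37675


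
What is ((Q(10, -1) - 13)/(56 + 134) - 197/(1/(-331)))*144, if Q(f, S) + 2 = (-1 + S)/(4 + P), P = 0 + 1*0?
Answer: 892030644/95 ≈ 9.3898e+6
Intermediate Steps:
P = 0 (P = 0 + 0 = 0)
Q(f, S) = -9/4 + S/4 (Q(f, S) = -2 + (-1 + S)/(4 + 0) = -2 + (-1 + S)/4 = -2 + (-1 + S)*(¼) = -2 + (-¼ + S/4) = -9/4 + S/4)
((Q(10, -1) - 13)/(56 + 134) - 197/(1/(-331)))*144 = (((-9/4 + (¼)*(-1)) - 13)/(56 + 134) - 197/(1/(-331)))*144 = (((-9/4 - ¼) - 13)/190 - 197/(-1/331))*144 = ((-5/2 - 13)*(1/190) - 197*(-331))*144 = (-31/2*1/190 + 65207)*144 = (-31/380 + 65207)*144 = (24778629/380)*144 = 892030644/95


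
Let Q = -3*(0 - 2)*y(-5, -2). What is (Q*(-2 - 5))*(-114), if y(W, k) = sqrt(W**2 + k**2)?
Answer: 4788*sqrt(29) ≈ 25784.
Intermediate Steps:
Q = 6*sqrt(29) (Q = -3*(0 - 2)*sqrt((-5)**2 + (-2)**2) = -(-6)*sqrt(25 + 4) = -(-6)*sqrt(29) = 6*sqrt(29) ≈ 32.311)
(Q*(-2 - 5))*(-114) = ((6*sqrt(29))*(-2 - 5))*(-114) = ((6*sqrt(29))*(-7))*(-114) = -42*sqrt(29)*(-114) = 4788*sqrt(29)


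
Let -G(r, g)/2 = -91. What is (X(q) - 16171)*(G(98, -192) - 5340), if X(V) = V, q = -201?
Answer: 84446776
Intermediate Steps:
G(r, g) = 182 (G(r, g) = -2*(-91) = 182)
(X(q) - 16171)*(G(98, -192) - 5340) = (-201 - 16171)*(182 - 5340) = -16372*(-5158) = 84446776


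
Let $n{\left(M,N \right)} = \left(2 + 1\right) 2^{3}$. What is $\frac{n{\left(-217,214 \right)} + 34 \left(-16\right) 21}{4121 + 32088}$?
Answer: $- \frac{11400}{36209} \approx -0.31484$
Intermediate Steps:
$n{\left(M,N \right)} = 24$ ($n{\left(M,N \right)} = 3 \cdot 8 = 24$)
$\frac{n{\left(-217,214 \right)} + 34 \left(-16\right) 21}{4121 + 32088} = \frac{24 + 34 \left(-16\right) 21}{4121 + 32088} = \frac{24 - 11424}{36209} = \left(24 - 11424\right) \frac{1}{36209} = \left(-11400\right) \frac{1}{36209} = - \frac{11400}{36209}$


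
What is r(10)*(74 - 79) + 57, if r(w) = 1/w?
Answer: 113/2 ≈ 56.500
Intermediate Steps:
r(10)*(74 - 79) + 57 = (74 - 79)/10 + 57 = (⅒)*(-5) + 57 = -½ + 57 = 113/2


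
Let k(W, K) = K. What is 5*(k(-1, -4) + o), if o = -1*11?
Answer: -75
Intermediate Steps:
o = -11
5*(k(-1, -4) + o) = 5*(-4 - 11) = 5*(-15) = -75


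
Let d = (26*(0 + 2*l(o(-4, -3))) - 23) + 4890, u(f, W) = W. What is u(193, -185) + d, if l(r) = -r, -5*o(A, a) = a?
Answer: 23254/5 ≈ 4650.8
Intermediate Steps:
o(A, a) = -a/5
d = 24179/5 (d = (26*(0 + 2*(-(-1)*(-3)/5)) - 23) + 4890 = (26*(0 + 2*(-1*⅗)) - 23) + 4890 = (26*(0 + 2*(-⅗)) - 23) + 4890 = (26*(0 - 6/5) - 23) + 4890 = (26*(-6/5) - 23) + 4890 = (-156/5 - 23) + 4890 = -271/5 + 4890 = 24179/5 ≈ 4835.8)
u(193, -185) + d = -185 + 24179/5 = 23254/5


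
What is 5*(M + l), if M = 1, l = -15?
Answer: -70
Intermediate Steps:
5*(M + l) = 5*(1 - 15) = 5*(-14) = -70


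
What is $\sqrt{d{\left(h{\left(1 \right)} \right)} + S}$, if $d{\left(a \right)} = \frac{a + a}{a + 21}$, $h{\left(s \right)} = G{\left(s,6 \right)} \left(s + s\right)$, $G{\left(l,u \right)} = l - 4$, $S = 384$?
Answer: $\frac{2 \sqrt{2395}}{5} \approx 19.576$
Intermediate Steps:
$G{\left(l,u \right)} = -4 + l$
$h{\left(s \right)} = 2 s \left(-4 + s\right)$ ($h{\left(s \right)} = \left(-4 + s\right) \left(s + s\right) = \left(-4 + s\right) 2 s = 2 s \left(-4 + s\right)$)
$d{\left(a \right)} = \frac{2 a}{21 + a}$
$\sqrt{d{\left(h{\left(1 \right)} \right)} + S} = \sqrt{\frac{2 \cdot 2 \cdot 1 \left(-4 + 1\right)}{21 + 2 \cdot 1 \left(-4 + 1\right)} + 384} = \sqrt{\frac{2 \cdot 2 \cdot 1 \left(-3\right)}{21 + 2 \cdot 1 \left(-3\right)} + 384} = \sqrt{2 \left(-6\right) \frac{1}{21 - 6} + 384} = \sqrt{2 \left(-6\right) \frac{1}{15} + 384} = \sqrt{- \frac{4}{5} + 384} = \sqrt{\frac{1916}{5}} = \frac{2 \sqrt{2395}}{5}$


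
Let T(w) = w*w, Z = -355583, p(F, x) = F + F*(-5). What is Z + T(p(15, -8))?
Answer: -351983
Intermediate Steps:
p(F, x) = -4*F (p(F, x) = F - 5*F = -4*F)
T(w) = w²
Z + T(p(15, -8)) = -355583 + (-4*15)² = -355583 + (-60)² = -355583 + 3600 = -351983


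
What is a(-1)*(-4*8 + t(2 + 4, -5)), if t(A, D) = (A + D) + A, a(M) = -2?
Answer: 50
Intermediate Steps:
t(A, D) = D + 2*A
a(-1)*(-4*8 + t(2 + 4, -5)) = -2*(-4*8 + (-5 + 2*(2 + 4))) = -2*(-32 + (-5 + 2*6)) = -2*(-32 + (-5 + 12)) = -2*(-32 + 7) = -2*(-25) = 50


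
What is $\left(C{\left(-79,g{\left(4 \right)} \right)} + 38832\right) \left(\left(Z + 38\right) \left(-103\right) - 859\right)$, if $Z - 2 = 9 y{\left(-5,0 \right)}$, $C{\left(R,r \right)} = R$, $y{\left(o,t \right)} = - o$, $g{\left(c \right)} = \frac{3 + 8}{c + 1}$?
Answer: $-372571342$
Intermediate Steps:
$g{\left(c \right)} = \frac{11}{1 + c}$
$Z = 47$ ($Z = 2 + 9 \left(\left(-1\right) \left(-5\right)\right) = 2 + 9 \cdot 5 = 2 + 45 = 47$)
$\left(C{\left(-79,g{\left(4 \right)} \right)} + 38832\right) \left(\left(Z + 38\right) \left(-103\right) - 859\right) = \left(-79 + 38832\right) \left(\left(47 + 38\right) \left(-103\right) - 859\right) = 38753 \left(85 \left(-103\right) - 859\right) = 38753 \left(-8755 - 859\right) = 38753 \left(-9614\right) = -372571342$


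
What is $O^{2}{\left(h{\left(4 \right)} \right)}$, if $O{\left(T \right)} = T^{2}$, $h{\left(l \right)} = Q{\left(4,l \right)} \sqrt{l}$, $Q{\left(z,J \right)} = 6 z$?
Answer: $5308416$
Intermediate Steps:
$h{\left(l \right)} = 24 \sqrt{l}$ ($h{\left(l \right)} = 6 \cdot 4 \sqrt{l} = 24 \sqrt{l}$)
$O^{2}{\left(h{\left(4 \right)} \right)} = \left(\left(24 \sqrt{4}\right)^{2}\right)^{2} = \left(\left(24 \cdot 2\right)^{2}\right)^{2} = \left(48^{2}\right)^{2} = 2304^{2} = 5308416$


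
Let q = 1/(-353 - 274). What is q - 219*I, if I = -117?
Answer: 16065620/627 ≈ 25623.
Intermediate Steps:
q = -1/627 (q = 1/(-627) = -1/627 ≈ -0.0015949)
q - 219*I = -1/627 - 219*(-117) = -1/627 + 25623 = 16065620/627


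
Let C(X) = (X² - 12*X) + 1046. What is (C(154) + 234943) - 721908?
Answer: -464051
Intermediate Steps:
C(X) = 1046 + X² - 12*X
(C(154) + 234943) - 721908 = ((1046 + 154² - 12*154) + 234943) - 721908 = ((1046 + 23716 - 1848) + 234943) - 721908 = (22914 + 234943) - 721908 = 257857 - 721908 = -464051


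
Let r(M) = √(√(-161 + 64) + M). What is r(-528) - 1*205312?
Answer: -205312 + √(-528 + I*√97) ≈ -2.0531e+5 + 22.979*I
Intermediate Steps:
r(M) = √(M + I*√97) (r(M) = √(√(-97) + M) = √(I*√97 + M) = √(M + I*√97))
r(-528) - 1*205312 = √(-528 + I*√97) - 1*205312 = √(-528 + I*√97) - 205312 = -205312 + √(-528 + I*√97)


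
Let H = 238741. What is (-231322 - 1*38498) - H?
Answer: -508561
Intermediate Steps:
(-231322 - 1*38498) - H = (-231322 - 1*38498) - 1*238741 = (-231322 - 38498) - 238741 = -269820 - 238741 = -508561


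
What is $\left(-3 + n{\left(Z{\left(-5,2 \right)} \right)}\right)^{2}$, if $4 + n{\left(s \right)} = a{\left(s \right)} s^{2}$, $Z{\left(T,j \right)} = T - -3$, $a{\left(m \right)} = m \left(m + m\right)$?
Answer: $625$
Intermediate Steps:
$a{\left(m \right)} = 2 m^{2}$ ($a{\left(m \right)} = m 2 m = 2 m^{2}$)
$Z{\left(T,j \right)} = 3 + T$ ($Z{\left(T,j \right)} = T + 3 = 3 + T$)
$n{\left(s \right)} = -4 + 2 s^{4}$ ($n{\left(s \right)} = -4 + 2 s^{2} s^{2} = -4 + 2 s^{4}$)
$\left(-3 + n{\left(Z{\left(-5,2 \right)} \right)}\right)^{2} = \left(-3 - \left(4 - 2 \left(3 - 5\right)^{4}\right)\right)^{2} = \left(-3 - \left(4 - 2 \left(-2\right)^{4}\right)\right)^{2} = \left(-3 + \left(-4 + 2 \cdot 16\right)\right)^{2} = \left(-3 + \left(-4 + 32\right)\right)^{2} = \left(-3 + 28\right)^{2} = 25^{2} = 625$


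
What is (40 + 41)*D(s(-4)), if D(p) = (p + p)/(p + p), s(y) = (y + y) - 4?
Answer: 81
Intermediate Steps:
s(y) = -4 + 2*y (s(y) = 2*y - 4 = -4 + 2*y)
D(p) = 1 (D(p) = (2*p)/((2*p)) = (2*p)*(1/(2*p)) = 1)
(40 + 41)*D(s(-4)) = (40 + 41)*1 = 81*1 = 81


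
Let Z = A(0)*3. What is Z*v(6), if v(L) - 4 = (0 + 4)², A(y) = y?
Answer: 0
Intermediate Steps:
v(L) = 20 (v(L) = 4 + (0 + 4)² = 4 + 4² = 4 + 16 = 20)
Z = 0 (Z = 0*3 = 0)
Z*v(6) = 0*20 = 0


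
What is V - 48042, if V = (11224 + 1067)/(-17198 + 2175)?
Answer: -721747257/15023 ≈ -48043.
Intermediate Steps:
V = -12291/15023 (V = 12291/(-15023) = 12291*(-1/15023) = -12291/15023 ≈ -0.81815)
V - 48042 = -12291/15023 - 48042 = -721747257/15023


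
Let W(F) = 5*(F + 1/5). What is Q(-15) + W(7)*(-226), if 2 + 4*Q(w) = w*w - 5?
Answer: -16163/2 ≈ -8081.5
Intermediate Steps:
W(F) = 1 + 5*F (W(F) = 5*(F + ⅕) = 5*(⅕ + F) = 1 + 5*F)
Q(w) = -7/4 + w²/4 (Q(w) = -½ + (w*w - 5)/4 = -½ + (w² - 5)/4 = -½ + (-5 + w²)/4 = -½ + (-5/4 + w²/4) = -7/4 + w²/4)
Q(-15) + W(7)*(-226) = (-7/4 + (¼)*(-15)²) + (1 + 5*7)*(-226) = (-7/4 + (¼)*225) + (1 + 35)*(-226) = (-7/4 + 225/4) + 36*(-226) = 109/2 - 8136 = -16163/2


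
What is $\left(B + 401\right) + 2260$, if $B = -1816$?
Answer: $845$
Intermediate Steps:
$\left(B + 401\right) + 2260 = \left(-1816 + 401\right) + 2260 = -1415 + 2260 = 845$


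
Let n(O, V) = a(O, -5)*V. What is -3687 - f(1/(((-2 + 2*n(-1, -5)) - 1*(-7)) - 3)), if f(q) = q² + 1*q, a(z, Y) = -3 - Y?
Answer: -1194571/324 ≈ -3686.9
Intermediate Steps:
n(O, V) = 2*V (n(O, V) = (-3 - 1*(-5))*V = (-3 + 5)*V = 2*V)
f(q) = q + q² (f(q) = q² + q = q + q²)
-3687 - f(1/(((-2 + 2*n(-1, -5)) - 1*(-7)) - 3)) = -3687 - (1 + 1/(((-2 + 2*(2*(-5))) - 1*(-7)) - 3))/(((-2 + 2*(2*(-5))) - 1*(-7)) - 3) = -3687 - (1 + 1/(((-2 + 2*(-10)) + 7) - 3))/(((-2 + 2*(-10)) + 7) - 3) = -3687 - (1 + 1/(((-2 - 20) + 7) - 3))/(((-2 - 20) + 7) - 3) = -3687 - (1 + 1/((-22 + 7) - 3))/((-22 + 7) - 3) = -3687 - (1 + 1/(-15 - 3))/(-15 - 3) = -3687 - (1 + 1/(-18))/(-18) = -3687 - (-1)*(1 - 1/18)/18 = -3687 - (-1)*17/(18*18) = -3687 - 1*(-17/324) = -3687 + 17/324 = -1194571/324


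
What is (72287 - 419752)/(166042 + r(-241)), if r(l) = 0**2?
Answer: -347465/166042 ≈ -2.0926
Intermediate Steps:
r(l) = 0
(72287 - 419752)/(166042 + r(-241)) = (72287 - 419752)/(166042 + 0) = -347465/166042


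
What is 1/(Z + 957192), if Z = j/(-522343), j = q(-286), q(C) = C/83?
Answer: 43354469/41498550891334 ≈ 1.0447e-6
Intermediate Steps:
q(C) = C/83 (q(C) = C*(1/83) = C/83)
j = -286/83 (j = (1/83)*(-286) = -286/83 ≈ -3.4458)
Z = 286/43354469 (Z = -286/83/(-522343) = -286/83*(-1/522343) = 286/43354469 ≈ 6.5968e-6)
1/(Z + 957192) = 1/(286/43354469 + 957192) = 1/(41498550891334/43354469) = 43354469/41498550891334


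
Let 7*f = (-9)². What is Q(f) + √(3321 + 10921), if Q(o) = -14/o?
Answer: -98/81 + √14242 ≈ 118.13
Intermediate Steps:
f = 81/7 (f = (⅐)*(-9)² = (⅐)*81 = 81/7 ≈ 11.571)
Q(f) + √(3321 + 10921) = -14/81/7 + √(3321 + 10921) = -14*7/81 + √14242 = -98/81 + √14242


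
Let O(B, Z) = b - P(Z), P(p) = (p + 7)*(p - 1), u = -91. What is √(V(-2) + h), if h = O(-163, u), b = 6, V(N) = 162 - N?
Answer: I*√7558 ≈ 86.937*I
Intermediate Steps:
P(p) = (-1 + p)*(7 + p) (P(p) = (7 + p)*(-1 + p) = (-1 + p)*(7 + p))
O(B, Z) = 13 - Z² - 6*Z (O(B, Z) = 6 - (-7 + Z² + 6*Z) = 6 + (7 - Z² - 6*Z) = 13 - Z² - 6*Z)
h = -7722 (h = 13 - 1*(-91)² - 6*(-91) = 13 - 1*8281 + 546 = 13 - 8281 + 546 = -7722)
√(V(-2) + h) = √((162 - 1*(-2)) - 7722) = √((162 + 2) - 7722) = √(164 - 7722) = √(-7558) = I*√7558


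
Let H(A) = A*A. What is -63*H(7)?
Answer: -3087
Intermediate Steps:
H(A) = A²
-63*H(7) = -63*7² = -63*49 = -3087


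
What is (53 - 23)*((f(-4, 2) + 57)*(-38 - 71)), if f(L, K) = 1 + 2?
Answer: -196200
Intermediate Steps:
f(L, K) = 3
(53 - 23)*((f(-4, 2) + 57)*(-38 - 71)) = (53 - 23)*((3 + 57)*(-38 - 71)) = 30*(60*(-109)) = 30*(-6540) = -196200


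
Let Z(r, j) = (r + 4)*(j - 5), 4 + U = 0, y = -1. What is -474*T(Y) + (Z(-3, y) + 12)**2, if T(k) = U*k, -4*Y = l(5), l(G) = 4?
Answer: -1860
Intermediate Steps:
U = -4 (U = -4 + 0 = -4)
Y = -1 (Y = -1/4*4 = -1)
T(k) = -4*k
Z(r, j) = (-5 + j)*(4 + r) (Z(r, j) = (4 + r)*(-5 + j) = (-5 + j)*(4 + r))
-474*T(Y) + (Z(-3, y) + 12)**2 = -(-1896)*(-1) + ((-20 - 5*(-3) + 4*(-1) - 1*(-3)) + 12)**2 = -474*4 + ((-20 + 15 - 4 + 3) + 12)**2 = -1896 + (-6 + 12)**2 = -1896 + 6**2 = -1896 + 36 = -1860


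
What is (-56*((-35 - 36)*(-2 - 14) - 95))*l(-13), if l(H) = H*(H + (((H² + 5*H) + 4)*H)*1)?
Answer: -1073870616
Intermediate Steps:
l(H) = H*(H + H*(4 + H² + 5*H)) (l(H) = H*(H + ((4 + H² + 5*H)*H)*1) = H*(H + (H*(4 + H² + 5*H))*1) = H*(H + H*(4 + H² + 5*H)))
(-56*((-35 - 36)*(-2 - 14) - 95))*l(-13) = (-56*((-35 - 36)*(-2 - 14) - 95))*((-13)²*(5 + (-13)² + 5*(-13))) = (-56*(-71*(-16) - 95))*(169*(5 + 169 - 65)) = (-56*(1136 - 95))*(169*109) = -56*1041*18421 = -58296*18421 = -1073870616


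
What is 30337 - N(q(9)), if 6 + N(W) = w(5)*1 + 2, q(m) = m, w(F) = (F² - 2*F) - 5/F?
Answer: 30327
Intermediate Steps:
w(F) = F² - 5/F - 2*F
N(W) = 10 (N(W) = -6 + (((-5 + 5²*(-2 + 5))/5)*1 + 2) = -6 + (((-5 + 25*3)/5)*1 + 2) = -6 + (((-5 + 75)/5)*1 + 2) = -6 + (((⅕)*70)*1 + 2) = -6 + (14*1 + 2) = -6 + (14 + 2) = -6 + 16 = 10)
30337 - N(q(9)) = 30337 - 1*10 = 30337 - 10 = 30327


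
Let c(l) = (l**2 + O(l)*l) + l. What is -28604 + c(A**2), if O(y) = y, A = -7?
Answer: -23753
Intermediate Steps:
c(l) = l + 2*l**2 (c(l) = (l**2 + l*l) + l = (l**2 + l**2) + l = 2*l**2 + l = l + 2*l**2)
-28604 + c(A**2) = -28604 + (-7)**2*(1 + 2*(-7)**2) = -28604 + 49*(1 + 2*49) = -28604 + 49*(1 + 98) = -28604 + 49*99 = -28604 + 4851 = -23753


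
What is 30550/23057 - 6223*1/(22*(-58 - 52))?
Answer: 217414711/55797940 ≈ 3.8965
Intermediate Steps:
30550/23057 - 6223*1/(22*(-58 - 52)) = 30550*(1/23057) - 6223/((-110*22)) = 30550/23057 - 6223/(-2420) = 30550/23057 - 6223*(-1/2420) = 30550/23057 + 6223/2420 = 217414711/55797940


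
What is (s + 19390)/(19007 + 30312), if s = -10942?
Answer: 8448/49319 ≈ 0.17129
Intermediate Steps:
(s + 19390)/(19007 + 30312) = (-10942 + 19390)/(19007 + 30312) = 8448/49319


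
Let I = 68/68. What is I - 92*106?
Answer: -9751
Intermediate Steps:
I = 1 (I = 68*(1/68) = 1)
I - 92*106 = 1 - 92*106 = 1 - 9752 = -9751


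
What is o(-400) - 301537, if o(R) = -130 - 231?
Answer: -301898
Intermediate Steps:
o(R) = -361
o(-400) - 301537 = -361 - 301537 = -301898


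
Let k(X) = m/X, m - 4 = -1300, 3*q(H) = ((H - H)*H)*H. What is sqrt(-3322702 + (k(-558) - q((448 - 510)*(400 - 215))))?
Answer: I*sqrt(3193114390)/31 ≈ 1822.8*I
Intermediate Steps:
q(H) = 0 (q(H) = (((H - H)*H)*H)/3 = ((0*H)*H)/3 = (0*H)/3 = (1/3)*0 = 0)
m = -1296 (m = 4 - 1300 = -1296)
k(X) = -1296/X
sqrt(-3322702 + (k(-558) - q((448 - 510)*(400 - 215)))) = sqrt(-3322702 + (-1296/(-558) - 1*0)) = sqrt(-3322702 + (-1296*(-1/558) + 0)) = sqrt(-3322702 + (72/31 + 0)) = sqrt(-3322702 + 72/31) = sqrt(-103003690/31) = I*sqrt(3193114390)/31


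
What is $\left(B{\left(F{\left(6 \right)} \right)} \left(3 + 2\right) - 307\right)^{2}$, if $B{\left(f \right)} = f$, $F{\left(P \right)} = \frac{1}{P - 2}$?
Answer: $\frac{1495729}{16} \approx 93483.0$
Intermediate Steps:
$F{\left(P \right)} = \frac{1}{-2 + P}$
$\left(B{\left(F{\left(6 \right)} \right)} \left(3 + 2\right) - 307\right)^{2} = \left(\frac{3 + 2}{-2 + 6} - 307\right)^{2} = \left(\frac{1}{4} \cdot 5 - 307\right)^{2} = \left(\frac{5}{4} - 307\right)^{2} = \left(- \frac{1223}{4}\right)^{2} = \frac{1495729}{16}$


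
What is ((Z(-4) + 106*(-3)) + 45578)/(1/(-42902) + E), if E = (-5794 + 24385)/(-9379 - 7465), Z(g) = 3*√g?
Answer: -16353372347440/398803963 - 2167923864*I/398803963 ≈ -41006.0 - 5.4361*I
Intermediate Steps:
E = -18591/16844 (E = 18591/(-16844) = 18591*(-1/16844) = -18591/16844 ≈ -1.1037)
((Z(-4) + 106*(-3)) + 45578)/(1/(-42902) + E) = ((3*√(-4) + 106*(-3)) + 45578)/(1/(-42902) - 18591/16844) = ((3*(2*I) - 318) + 45578)/(-1/42902 - 18591/16844) = ((6*I - 318) + 45578)/(-398803963/361320644) = ((-318 + 6*I) + 45578)*(-361320644/398803963) = (45260 + 6*I)*(-361320644/398803963) = -16353372347440/398803963 - 2167923864*I/398803963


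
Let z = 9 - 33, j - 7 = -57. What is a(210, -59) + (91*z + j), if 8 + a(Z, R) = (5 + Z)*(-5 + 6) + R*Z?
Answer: -14417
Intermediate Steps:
j = -50 (j = 7 - 57 = -50)
z = -24
a(Z, R) = -3 + Z + R*Z (a(Z, R) = -8 + ((5 + Z)*(-5 + 6) + R*Z) = -8 + ((5 + Z)*1 + R*Z) = -8 + ((5 + Z) + R*Z) = -8 + (5 + Z + R*Z) = -3 + Z + R*Z)
a(210, -59) + (91*z + j) = (-3 + 210 - 59*210) + (91*(-24) - 50) = (-3 + 210 - 12390) + (-2184 - 50) = -12183 - 2234 = -14417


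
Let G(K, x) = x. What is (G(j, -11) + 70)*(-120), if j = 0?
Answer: -7080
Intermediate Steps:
(G(j, -11) + 70)*(-120) = (-11 + 70)*(-120) = 59*(-120) = -7080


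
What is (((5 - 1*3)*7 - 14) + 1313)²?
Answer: 1723969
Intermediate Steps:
(((5 - 1*3)*7 - 14) + 1313)² = (((5 - 3)*7 - 14) + 1313)² = ((2*7 - 14) + 1313)² = ((14 - 14) + 1313)² = (0 + 1313)² = 1313² = 1723969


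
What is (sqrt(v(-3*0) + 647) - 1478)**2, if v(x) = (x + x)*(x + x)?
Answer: (1478 - sqrt(647))**2 ≈ 2.1099e+6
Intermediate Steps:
v(x) = 4*x**2 (v(x) = (2*x)*(2*x) = 4*x**2)
(sqrt(v(-3*0) + 647) - 1478)**2 = (sqrt(4*(-3*0)**2 + 647) - 1478)**2 = (sqrt(4*0**2 + 647) - 1478)**2 = (sqrt(4*0 + 647) - 1478)**2 = (sqrt(0 + 647) - 1478)**2 = (sqrt(647) - 1478)**2 = (-1478 + sqrt(647))**2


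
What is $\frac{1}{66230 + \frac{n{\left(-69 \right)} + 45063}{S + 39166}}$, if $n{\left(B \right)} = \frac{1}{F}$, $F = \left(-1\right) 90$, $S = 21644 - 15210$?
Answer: $\frac{4104000}{271811975669} \approx 1.5099 \cdot 10^{-5}$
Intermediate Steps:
$S = 6434$ ($S = 21644 - 15210 = 6434$)
$F = -90$
$n{\left(B \right)} = - \frac{1}{90}$ ($n{\left(B \right)} = \frac{1}{-90} = - \frac{1}{90}$)
$\frac{1}{66230 + \frac{n{\left(-69 \right)} + 45063}{S + 39166}} = \frac{1}{66230 + \frac{- \frac{1}{90} + 45063}{6434 + 39166}} = \frac{1}{66230 + \frac{4055669}{90 \cdot 45600}} = \frac{1}{66230 + \frac{4055669}{90} \cdot \frac{1}{45600}} = \frac{1}{66230 + \frac{4055669}{4104000}} = \frac{1}{\frac{271811975669}{4104000}} = \frac{4104000}{271811975669}$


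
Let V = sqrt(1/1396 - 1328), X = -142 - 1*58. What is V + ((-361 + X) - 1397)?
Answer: -1958 + I*sqrt(647006563)/698 ≈ -1958.0 + 36.442*I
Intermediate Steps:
X = -200 (X = -142 - 58 = -200)
V = I*sqrt(647006563)/698 (V = sqrt(1/1396 - 1328) = sqrt(-1853887/1396) = I*sqrt(647006563)/698 ≈ 36.442*I)
V + ((-361 + X) - 1397) = I*sqrt(647006563)/698 + ((-361 - 200) - 1397) = I*sqrt(647006563)/698 + (-561 - 1397) = I*sqrt(647006563)/698 - 1958 = -1958 + I*sqrt(647006563)/698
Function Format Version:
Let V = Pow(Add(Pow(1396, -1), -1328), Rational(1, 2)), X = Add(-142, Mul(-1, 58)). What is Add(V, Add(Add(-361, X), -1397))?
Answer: Add(-1958, Mul(Rational(1, 698), I, Pow(647006563, Rational(1, 2)))) ≈ Add(-1958.0, Mul(36.442, I))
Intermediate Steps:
X = -200 (X = Add(-142, -58) = -200)
V = Mul(Rational(1, 698), I, Pow(647006563, Rational(1, 2))) (V = Pow(Add(Rational(1, 1396), -1328), Rational(1, 2)) = Pow(Rational(-1853887, 1396), Rational(1, 2)) = Mul(Rational(1, 698), I, Pow(647006563, Rational(1, 2))) ≈ Mul(36.442, I))
Add(V, Add(Add(-361, X), -1397)) = Add(Mul(Rational(1, 698), I, Pow(647006563, Rational(1, 2))), Add(Add(-361, -200), -1397)) = Add(Mul(Rational(1, 698), I, Pow(647006563, Rational(1, 2))), Add(-561, -1397)) = Add(Mul(Rational(1, 698), I, Pow(647006563, Rational(1, 2))), -1958) = Add(-1958, Mul(Rational(1, 698), I, Pow(647006563, Rational(1, 2))))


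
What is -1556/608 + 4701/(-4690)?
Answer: -1269481/356440 ≈ -3.5616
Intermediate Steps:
-1556/608 + 4701/(-4690) = -1556*1/608 + 4701*(-1/4690) = -389/152 - 4701/4690 = -1269481/356440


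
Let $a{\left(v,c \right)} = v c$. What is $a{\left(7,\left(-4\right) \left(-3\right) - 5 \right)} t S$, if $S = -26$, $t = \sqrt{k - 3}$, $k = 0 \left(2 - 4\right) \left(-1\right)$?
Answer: $- 1274 i \sqrt{3} \approx - 2206.6 i$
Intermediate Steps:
$k = 0$ ($k = 0 \left(2 - 4\right) \left(-1\right) = 0 \left(-2\right) \left(-1\right) = 0 \left(-1\right) = 0$)
$a{\left(v,c \right)} = c v$
$t = i \sqrt{3}$ ($t = \sqrt{0 - 3} = \sqrt{-3} = i \sqrt{3} \approx 1.732 i$)
$a{\left(7,\left(-4\right) \left(-3\right) - 5 \right)} t S = \left(\left(-4\right) \left(-3\right) - 5\right) 7 i \sqrt{3} \left(-26\right) = \left(12 - 5\right) 7 i \sqrt{3} \left(-26\right) = 7 \cdot 7 i \sqrt{3} \left(-26\right) = 49 i \sqrt{3} \left(-26\right) = - 1274 i \sqrt{3}$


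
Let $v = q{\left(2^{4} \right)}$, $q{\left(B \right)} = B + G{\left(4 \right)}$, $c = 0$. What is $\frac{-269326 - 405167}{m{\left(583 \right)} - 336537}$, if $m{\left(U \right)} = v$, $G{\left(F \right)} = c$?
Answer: $\frac{674493}{336521} \approx 2.0043$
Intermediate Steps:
$G{\left(F \right)} = 0$
$q{\left(B \right)} = B$ ($q{\left(B \right)} = B + 0 = B$)
$v = 16$ ($v = 2^{4} = 16$)
$m{\left(U \right)} = 16$
$\frac{-269326 - 405167}{m{\left(583 \right)} - 336537} = \frac{-269326 - 405167}{16 - 336537} = - \frac{674493}{-336521} = \left(-674493\right) \left(- \frac{1}{336521}\right) = \frac{674493}{336521}$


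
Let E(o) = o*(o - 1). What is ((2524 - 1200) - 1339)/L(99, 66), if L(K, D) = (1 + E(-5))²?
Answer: -15/961 ≈ -0.015609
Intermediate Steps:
E(o) = o*(-1 + o)
L(K, D) = 961 (L(K, D) = (1 - 5*(-1 - 5))² = (1 - 5*(-6))² = (1 + 30)² = 31² = 961)
((2524 - 1200) - 1339)/L(99, 66) = ((2524 - 1200) - 1339)/961 = (1324 - 1339)*(1/961) = -15*1/961 = -15/961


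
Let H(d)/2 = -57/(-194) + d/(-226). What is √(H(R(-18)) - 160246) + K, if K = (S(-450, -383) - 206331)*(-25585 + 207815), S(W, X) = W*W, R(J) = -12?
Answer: -698123130 + I*√19252435307761/10961 ≈ -6.9812e+8 + 400.31*I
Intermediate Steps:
S(W, X) = W²
H(d) = 57/97 - d/113 (H(d) = 2*(-57/(-194) + d/(-226)) = 2*(-57*(-1/194) + d*(-1/226)) = 2*(57/194 - d/226) = 57/97 - d/113)
K = -698123130 (K = ((-450)² - 206331)*(-25585 + 207815) = (202500 - 206331)*182230 = -3831*182230 = -698123130)
√(H(R(-18)) - 160246) + K = √((57/97 - 1/113*(-12)) - 160246) - 698123130 = √((57/97 + 12/113) - 160246) - 698123130 = √(7605/10961 - 160246) - 698123130 = √(-1756448801/10961) - 698123130 = I*√19252435307761/10961 - 698123130 = -698123130 + I*√19252435307761/10961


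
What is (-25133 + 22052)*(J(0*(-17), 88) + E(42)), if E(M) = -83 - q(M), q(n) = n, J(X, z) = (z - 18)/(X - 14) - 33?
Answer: 502203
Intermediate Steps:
J(X, z) = -33 + (-18 + z)/(-14 + X) (J(X, z) = (-18 + z)/(-14 + X) - 33 = -33 + (-18 + z)/(-14 + X))
E(M) = -83 - M
(-25133 + 22052)*(J(0*(-17), 88) + E(42)) = (-25133 + 22052)*((444 + 88 - 0*(-17))/(-14 + 0*(-17)) + (-83 - 1*42)) = -3081*((444 + 88 - 33*0)/(-14 + 0) + (-83 - 42)) = -3081*((444 + 88 + 0)/(-14) - 125) = -3081*(-1/14*532 - 125) = -3081*(-38 - 125) = -3081*(-163) = 502203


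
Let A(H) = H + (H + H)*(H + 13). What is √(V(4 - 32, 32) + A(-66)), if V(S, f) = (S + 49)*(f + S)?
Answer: √7014 ≈ 83.750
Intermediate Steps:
V(S, f) = (49 + S)*(S + f)
A(H) = H + 2*H*(13 + H) (A(H) = H + (2*H)*(13 + H) = H + 2*H*(13 + H))
√(V(4 - 32, 32) + A(-66)) = √(((4 - 32)² + 49*(4 - 32) + 49*32 + (4 - 32)*32) - 66*(27 + 2*(-66))) = √(((-28)² + 49*(-28) + 1568 - 28*32) - 66*(27 - 132)) = √((784 - 1372 + 1568 - 896) - 66*(-105)) = √(84 + 6930) = √7014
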